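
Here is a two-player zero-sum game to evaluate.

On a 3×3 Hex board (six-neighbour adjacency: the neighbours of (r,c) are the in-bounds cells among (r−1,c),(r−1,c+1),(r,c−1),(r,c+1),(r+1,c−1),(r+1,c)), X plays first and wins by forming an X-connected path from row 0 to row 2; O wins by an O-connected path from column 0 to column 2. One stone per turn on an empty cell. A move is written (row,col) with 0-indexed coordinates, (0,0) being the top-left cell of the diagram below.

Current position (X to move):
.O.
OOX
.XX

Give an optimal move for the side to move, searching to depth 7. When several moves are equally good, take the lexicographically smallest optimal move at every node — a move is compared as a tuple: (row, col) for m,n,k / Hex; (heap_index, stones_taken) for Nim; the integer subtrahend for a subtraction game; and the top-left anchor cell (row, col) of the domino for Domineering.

X's best at [.O./OOX/.XX]: (0,2)

[.O./OOX/.XX] X move#1: (0,0):-1/XO./OOX/.XX, (0,2):+1/.OX/OOX/.XX*, (2,0):-1/.O./OOX/XXX
[.OX/OOX/.XX] end (terminal -1, O#2); searched .O./OOX/.XX to 7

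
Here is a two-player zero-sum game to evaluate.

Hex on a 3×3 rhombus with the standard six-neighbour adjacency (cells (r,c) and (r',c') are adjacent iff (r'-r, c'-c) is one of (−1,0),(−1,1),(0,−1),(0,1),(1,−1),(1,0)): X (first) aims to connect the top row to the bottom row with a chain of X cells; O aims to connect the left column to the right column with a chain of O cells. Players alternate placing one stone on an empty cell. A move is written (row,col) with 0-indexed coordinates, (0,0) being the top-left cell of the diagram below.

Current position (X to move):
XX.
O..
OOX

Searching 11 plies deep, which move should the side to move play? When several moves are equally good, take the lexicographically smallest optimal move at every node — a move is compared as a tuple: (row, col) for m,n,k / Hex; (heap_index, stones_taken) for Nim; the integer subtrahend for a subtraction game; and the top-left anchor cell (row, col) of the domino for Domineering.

X's best at [XX./O../OOX]: (1,2)

ply 1, X at XX./O../OOX | (0,2)=-1→XXX/O../OOX; (1,1)=-1→XX./OX./OOX; (1,2)=+1→XX./O.X/OOX*
ply 2, O at XX./O.X/OOX | (0,2)=-1→XXO/O.X/OOX*; (1,1)=-1→XX./OOX/OOX
ply 3, X at XXO/O.X/OOX | (1,1)=+1→XXO/OXX/OOX*
ply 4: XXO/OXX/OOX is terminal -1 (O); from XX./O../OOX depth 11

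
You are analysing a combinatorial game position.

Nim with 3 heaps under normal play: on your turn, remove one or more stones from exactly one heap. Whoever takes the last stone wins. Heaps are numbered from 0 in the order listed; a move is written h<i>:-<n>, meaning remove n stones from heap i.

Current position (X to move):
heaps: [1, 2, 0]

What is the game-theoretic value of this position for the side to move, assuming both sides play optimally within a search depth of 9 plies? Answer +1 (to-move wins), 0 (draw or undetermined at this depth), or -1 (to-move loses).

value((1,2,0), X) = +1

ply 1, X at (1,2,0) | h0:-1=-1→(0,2,0); h1:-1=+1→(1,1,0)*; h1:-2=-1→(1,0,0)
ply 2, O at (1,1,0) | h0:-1=-1→(0,1,0)*; h1:-1=-1→(1,0,0)
ply 3, X at (0,1,0) | h1:-1=+1→(0,0,0)*
ply 4: (0,0,0) is terminal -1 (O); from (1,2,0) depth 9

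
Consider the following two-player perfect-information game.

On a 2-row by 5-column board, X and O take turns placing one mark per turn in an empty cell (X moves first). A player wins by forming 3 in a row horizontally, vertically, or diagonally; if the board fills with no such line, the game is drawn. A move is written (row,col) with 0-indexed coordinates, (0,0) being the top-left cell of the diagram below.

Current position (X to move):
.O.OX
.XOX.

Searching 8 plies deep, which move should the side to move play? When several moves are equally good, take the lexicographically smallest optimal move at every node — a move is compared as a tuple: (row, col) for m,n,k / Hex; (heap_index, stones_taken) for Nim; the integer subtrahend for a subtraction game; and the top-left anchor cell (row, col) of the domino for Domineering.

X's best at [.O.OX/.XOX.]: (0,2)

ply 1, X at .O.OX/.XOX. | (0,0)=-1→XO.OX/.XOX.; (0,2)=+0→.OXOX/.XOX.*; (1,0)=-1→.O.OX/XXOX.; (1,4)=-1→.O.OX/.XOXX
ply 2, O at .OXOX/.XOX. | (0,0)=+0→OOXOX/.XOX.*; (1,0)=+0→.OXOX/OXOX.; (1,4)=+0→.OXOX/.XOXO
ply 3, X at OOXOX/.XOX. | (1,0)=+0→OOXOX/XXOX.*; (1,4)=+0→OOXOX/.XOXX
ply 4, O at OOXOX/XXOX. | (1,4)=+0→OOXOX/XXOXO*
ply 5: OOXOX/XXOXO is terminal +0 (X); from .O.OX/.XOX. depth 8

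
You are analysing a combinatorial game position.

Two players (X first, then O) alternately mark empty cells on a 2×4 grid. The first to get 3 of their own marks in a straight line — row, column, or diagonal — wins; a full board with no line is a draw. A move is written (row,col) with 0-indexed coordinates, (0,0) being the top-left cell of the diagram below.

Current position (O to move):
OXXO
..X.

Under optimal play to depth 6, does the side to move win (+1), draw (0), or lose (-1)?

ply 1, O at OXXO/..X. | (1,0)=+0→OXXO/O.X.*; (1,1)=+0→OXXO/.OX.; (1,3)=+0→OXXO/..XO
ply 2, X at OXXO/O.X. | (1,1)=+0→OXXO/OXX.*; (1,3)=+0→OXXO/O.XX
ply 3, O at OXXO/OXX. | (1,3)=+0→OXXO/OXXO*
ply 4: OXXO/OXXO is terminal +0 (X); from OXXO/..X. depth 6

value(OXXO/..X., O) = 0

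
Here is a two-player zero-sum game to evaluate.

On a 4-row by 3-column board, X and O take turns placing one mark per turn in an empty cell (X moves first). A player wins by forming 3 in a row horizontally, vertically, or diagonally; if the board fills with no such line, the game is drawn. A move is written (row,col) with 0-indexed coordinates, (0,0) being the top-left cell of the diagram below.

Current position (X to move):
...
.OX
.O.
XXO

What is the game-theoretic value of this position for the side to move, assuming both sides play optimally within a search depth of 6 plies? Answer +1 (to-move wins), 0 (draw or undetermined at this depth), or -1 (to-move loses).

p1 X@[.../.OX/.O./XXO]: (0,0)[X../.OX/.O./XXO]-1* (0,1)[.X./.OX/.O./XXO]-1 (0,2)[..X/.OX/.O./XXO]-1 (1,0)[.../XOX/.O./XXO]-1 (2,0)[.../.OX/XO./XXO]-1 (2,2)[.../.OX/.OX/XXO]-1
p2 O@[X../.OX/.O./XXO]: (0,1)[XO./.OX/.O./XXO]+1* (0,2)[X.O/.OX/.O./XXO]+1 (1,0)[X../OOX/.O./XXO]+1 (2,0)[X../.OX/OO./XXO]+1 (2,2)[X../.OX/.OO/XXO]+1
p3 X@[XO./.OX/.O./XXO] terminal -1; root [.../.OX/.O./XXO] d6

value(.../.OX/.O./XXO, X) = -1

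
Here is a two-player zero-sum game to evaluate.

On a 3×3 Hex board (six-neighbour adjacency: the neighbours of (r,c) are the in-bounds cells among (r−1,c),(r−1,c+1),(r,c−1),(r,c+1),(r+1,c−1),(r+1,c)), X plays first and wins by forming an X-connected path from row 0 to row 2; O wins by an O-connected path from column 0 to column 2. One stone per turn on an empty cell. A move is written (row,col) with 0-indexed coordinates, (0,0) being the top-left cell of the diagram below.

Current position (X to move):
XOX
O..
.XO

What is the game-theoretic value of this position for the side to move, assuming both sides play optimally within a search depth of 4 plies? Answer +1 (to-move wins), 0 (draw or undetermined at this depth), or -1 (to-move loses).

p1 X@[XOX/O../.XO]: (1,1)[XOX/OX./.XO]+1* (1,2)[XOX/O.X/.XO]+1 (2,0)[XOX/O../XXO]+1
p2 O@[XOX/OX./.XO] terminal -1; root [XOX/O../.XO] d4

value(XOX/O../.XO, X) = +1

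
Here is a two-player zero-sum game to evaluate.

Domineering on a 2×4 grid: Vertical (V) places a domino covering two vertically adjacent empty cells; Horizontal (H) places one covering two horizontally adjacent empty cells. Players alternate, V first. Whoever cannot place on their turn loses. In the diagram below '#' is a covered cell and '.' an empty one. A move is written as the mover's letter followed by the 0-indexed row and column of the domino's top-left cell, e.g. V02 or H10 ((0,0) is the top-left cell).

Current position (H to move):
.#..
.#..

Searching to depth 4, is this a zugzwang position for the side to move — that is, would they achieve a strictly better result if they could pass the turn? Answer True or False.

zugzwang(.#../.#.., H) = False

[.#../.#..] H move#1: H02:+1/.###/.#..*, H12:+1/.#../.###
[.###/.#..] V move#2: V00:-1/####/##..*
[####/##..] H move#3: H12:+1/####/####*
[####/####] end (terminal -1, V#4); searched .#../.#.. to 4
if H skipped the turn, V would face:
~ [.#../.#..] V move#1: V00:-1/##../##.., V02:+1/.##./.##.*, V03:+1/.#.#/.#.#
~ [.##./.##.] end (terminal -1, H#2); searched .#../.#.. to 4
compare (H): move=+1 vs pass=-1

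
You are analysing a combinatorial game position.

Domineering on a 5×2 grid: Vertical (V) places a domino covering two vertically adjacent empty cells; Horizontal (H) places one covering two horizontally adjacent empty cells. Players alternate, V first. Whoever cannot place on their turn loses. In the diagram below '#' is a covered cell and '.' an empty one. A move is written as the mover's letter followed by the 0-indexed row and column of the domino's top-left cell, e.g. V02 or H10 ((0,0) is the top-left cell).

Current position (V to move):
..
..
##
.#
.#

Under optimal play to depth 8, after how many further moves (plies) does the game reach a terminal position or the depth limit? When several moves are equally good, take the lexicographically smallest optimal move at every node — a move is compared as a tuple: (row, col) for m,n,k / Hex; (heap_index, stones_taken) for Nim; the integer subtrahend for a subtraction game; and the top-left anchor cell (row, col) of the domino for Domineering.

p1 V@[../../##/.#/.#]: V00[#./#./##/.#/.#]+1* V01[.#/.#/##/.#/.#]+1 V30[../../##/##/##]-1
p2 H@[#./#./##/.#/.#] terminal -1; root [../../##/.#/.#] d8

PV length from [../../##/.#/.#]: 1 ply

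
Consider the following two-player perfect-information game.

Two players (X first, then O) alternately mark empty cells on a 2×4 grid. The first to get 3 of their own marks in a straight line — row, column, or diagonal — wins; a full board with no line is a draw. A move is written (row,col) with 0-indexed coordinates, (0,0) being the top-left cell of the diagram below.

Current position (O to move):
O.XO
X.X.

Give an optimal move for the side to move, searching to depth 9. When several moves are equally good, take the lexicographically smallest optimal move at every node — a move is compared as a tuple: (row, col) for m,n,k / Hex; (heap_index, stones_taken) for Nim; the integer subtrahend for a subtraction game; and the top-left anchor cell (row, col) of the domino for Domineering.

O's best at [O.XO/X.X.]: (1,1)

p1 O@[O.XO/X.X.]: (0,1)[OOXO/X.X.]-1 (1,1)[O.XO/XOX.]+0* (1,3)[O.XO/X.XO]-1
p2 X@[O.XO/XOX.]: (0,1)[OXXO/XOX.]+0* (1,3)[O.XO/XOXX]+0
p3 O@[OXXO/XOX.]: (1,3)[OXXO/XOXO]+0*
p4 X@[OXXO/XOXO] terminal +0; root [O.XO/X.X.] d9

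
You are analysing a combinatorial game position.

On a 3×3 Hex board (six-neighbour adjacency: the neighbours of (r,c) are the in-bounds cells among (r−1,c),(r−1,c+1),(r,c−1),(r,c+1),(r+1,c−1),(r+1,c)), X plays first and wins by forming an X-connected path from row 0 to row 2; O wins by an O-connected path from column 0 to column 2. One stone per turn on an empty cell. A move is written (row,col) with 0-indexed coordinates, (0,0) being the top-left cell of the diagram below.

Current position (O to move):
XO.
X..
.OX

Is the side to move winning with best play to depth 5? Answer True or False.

O winning at [XO./X../.OX]: False

[XO./X../.OX] O move#1: (0,2):-1/XOO/X../.OX*, (1,1):-1/XO./XO./.OX, (1,2):-1/XO./X.O/.OX, (2,0):-1/XO./X../OOX
[XOO/X../.OX] X move#2: (1,1):+1/XOO/XX./.OX*, (1,2):+1/XOO/X.X/.OX, (2,0):+1/XOO/X../XOX
[XOO/XX./.OX] O move#3: (1,2):-1/XOO/XXO/.OX*, (2,0):-1/XOO/XX./OOX
[XOO/XXO/.OX] X move#4: (2,0):+1/XOO/XXO/XOX*
[XOO/XXO/XOX] end (terminal -1, O#5); searched XO./X../.OX to 5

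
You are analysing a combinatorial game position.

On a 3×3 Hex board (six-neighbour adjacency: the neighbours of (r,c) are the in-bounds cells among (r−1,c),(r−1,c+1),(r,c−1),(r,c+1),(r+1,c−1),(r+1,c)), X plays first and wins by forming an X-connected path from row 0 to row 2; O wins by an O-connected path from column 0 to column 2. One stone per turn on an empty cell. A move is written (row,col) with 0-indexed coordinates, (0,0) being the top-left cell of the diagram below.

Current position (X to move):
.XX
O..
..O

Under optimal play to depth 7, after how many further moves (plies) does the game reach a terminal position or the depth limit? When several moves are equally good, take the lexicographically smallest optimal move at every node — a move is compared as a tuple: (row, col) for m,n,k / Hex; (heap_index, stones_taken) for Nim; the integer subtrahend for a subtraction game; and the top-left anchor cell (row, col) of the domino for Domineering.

[.XX/O../..O] X move#1: (0,0):-1/XXX/O../..O, (1,1):+1/.XX/OX./..O*, (1,2):-1/.XX/O.X/..O, (2,0):-1/.XX/O../X.O, (2,1):+1/.XX/O../.XO
[.XX/OX./..O] O move#2: (0,0):-1/OXX/OX./..O*, (1,2):-1/.XX/OXO/..O, (2,0):-1/.XX/OX./O.O, (2,1):-1/.XX/OX./.OO
[OXX/OX./..O] X move#3: (1,2):+1/OXX/OXX/..O*, (2,0):+1/OXX/OX./X.O, (2,1):+1/OXX/OX./.XO
[OXX/OXX/..O] O move#4: (2,0):-1/OXX/OXX/O.O*, (2,1):-1/OXX/OXX/.OO
[OXX/OXX/O.O] X move#5: (2,1):+1/OXX/OXX/OXO*
[OXX/OXX/OXO] end (terminal -1, O#6); searched .XX/O../..O to 7

PV length from [.XX/O../..O]: 5 plies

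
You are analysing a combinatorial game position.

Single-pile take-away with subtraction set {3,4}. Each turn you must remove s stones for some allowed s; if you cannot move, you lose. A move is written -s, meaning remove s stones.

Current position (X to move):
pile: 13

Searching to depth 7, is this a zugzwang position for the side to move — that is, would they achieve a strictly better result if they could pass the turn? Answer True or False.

p1 X@[13]: -3[10]-1 -4[9]+1*
p2 O@[9]: -3[6]-1* -4[5]-1
p3 X@[6]: -3[3]-1 -4[2]+1*
p4 O@[2] terminal -1; root [13] d7
if X skipped the turn, O would face:
~ p1 O@[13]: -3[10]-1 -4[9]+1*
~ p2 X@[9]: -3[6]-1* -4[5]-1
~ p3 O@[6]: -3[3]-1 -4[2]+1*
~ p4 X@[2] terminal -1; root [13] d7
compare (X): move=+1 vs pass=-1

zugzwang(13, X) = False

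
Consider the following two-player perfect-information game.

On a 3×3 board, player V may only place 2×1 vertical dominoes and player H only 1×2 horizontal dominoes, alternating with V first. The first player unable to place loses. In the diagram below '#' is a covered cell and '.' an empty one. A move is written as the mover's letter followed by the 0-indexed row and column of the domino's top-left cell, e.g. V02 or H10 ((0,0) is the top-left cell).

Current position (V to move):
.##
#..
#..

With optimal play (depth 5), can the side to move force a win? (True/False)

p1 V@[.##/#../#..]: V11[.##/##./##.]+1* V12[.##/#.#/#.#]+1
p2 H@[.##/##./##.] terminal -1; root [.##/#../#..] d5

V winning at [.##/#../#..]: True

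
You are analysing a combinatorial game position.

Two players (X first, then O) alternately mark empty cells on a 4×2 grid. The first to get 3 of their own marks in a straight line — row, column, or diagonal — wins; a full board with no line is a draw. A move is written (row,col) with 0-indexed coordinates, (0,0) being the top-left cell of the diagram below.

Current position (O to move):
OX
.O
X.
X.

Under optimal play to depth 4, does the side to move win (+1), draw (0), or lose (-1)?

value(OX/.O/X./X., O) = 0

p1 O@[OX/.O/X./X.]: (1,0)[OX/OO/X./X.]+0* (2,1)[OX/.O/XO/X.]-1 (3,1)[OX/.O/X./XO]-1
p2 X@[OX/OO/X./X.]: (2,1)[OX/OO/XX/X.]+0* (3,1)[OX/OO/X./XX]+0
p3 O@[OX/OO/XX/X.]: (3,1)[OX/OO/XX/XO]+0*
p4 X@[OX/OO/XX/XO] terminal +0; root [OX/.O/X./X.] d4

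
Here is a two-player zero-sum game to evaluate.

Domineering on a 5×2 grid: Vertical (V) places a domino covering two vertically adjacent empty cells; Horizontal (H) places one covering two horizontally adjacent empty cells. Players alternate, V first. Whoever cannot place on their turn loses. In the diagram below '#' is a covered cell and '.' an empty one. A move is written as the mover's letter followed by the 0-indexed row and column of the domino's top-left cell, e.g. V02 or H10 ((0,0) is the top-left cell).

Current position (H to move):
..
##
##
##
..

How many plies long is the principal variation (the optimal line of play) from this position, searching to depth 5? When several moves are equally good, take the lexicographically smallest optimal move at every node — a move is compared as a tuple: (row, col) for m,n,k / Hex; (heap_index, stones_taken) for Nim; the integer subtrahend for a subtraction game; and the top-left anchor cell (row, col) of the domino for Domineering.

ply 1, H at ../##/##/##/.. | H00=+1→##/##/##/##/..*; H40=+1→../##/##/##/##
ply 2: ##/##/##/##/.. is terminal -1 (V); from ../##/##/##/.. depth 5

PV length from [../##/##/##/..]: 1 ply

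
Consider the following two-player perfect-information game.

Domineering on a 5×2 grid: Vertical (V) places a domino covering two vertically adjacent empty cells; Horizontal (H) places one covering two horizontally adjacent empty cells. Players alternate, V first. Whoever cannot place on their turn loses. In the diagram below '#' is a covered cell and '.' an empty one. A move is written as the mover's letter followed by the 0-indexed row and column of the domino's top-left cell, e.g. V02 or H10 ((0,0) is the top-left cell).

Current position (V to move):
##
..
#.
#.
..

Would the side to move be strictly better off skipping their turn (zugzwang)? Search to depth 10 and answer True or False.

[##/../#./#./..] V move#1: V11:-1/##/.#/##/#./..*, V21:-1/##/../##/##/.., V31:-1/##/../#./##/.#
[##/.#/##/#./..] H move#2: H40:+1/##/.#/##/#./##*
[##/.#/##/#./##] end (terminal -1, V#3); searched ##/../#./#./.. to 10
if V skipped the turn, H would face:
~ [##/../#./#./..] H move#1: H10:-1/##/##/#./#./..*, H40:-1/##/../#./#./##
~ [##/##/#./#./..] V move#2: V21:-1/##/##/##/##/.., V31:+1/##/##/#./##/.#*
~ [##/##/#./##/.#] end (terminal -1, H#3); searched ##/../#./#./.. to 10
compare (V): move=-1 vs pass=+1

zugzwang(##/../#./#./.., V) = True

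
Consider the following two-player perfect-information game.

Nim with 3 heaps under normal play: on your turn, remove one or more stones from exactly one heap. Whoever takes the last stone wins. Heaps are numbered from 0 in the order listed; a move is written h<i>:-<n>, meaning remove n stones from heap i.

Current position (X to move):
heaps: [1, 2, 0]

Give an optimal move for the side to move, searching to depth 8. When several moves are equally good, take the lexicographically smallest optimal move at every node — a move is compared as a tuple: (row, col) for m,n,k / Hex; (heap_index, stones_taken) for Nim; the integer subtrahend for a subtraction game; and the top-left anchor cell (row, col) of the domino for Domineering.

[(1,2,0)] X move#1: h0:-1:-1/(0,2,0), h1:-1:+1/(1,1,0)*, h1:-2:-1/(1,0,0)
[(1,1,0)] O move#2: h0:-1:-1/(0,1,0)*, h1:-1:-1/(1,0,0)
[(0,1,0)] X move#3: h1:-1:+1/(0,0,0)*
[(0,0,0)] end (terminal -1, O#4); searched (1,2,0) to 8

X's best at [(1,2,0)]: h1:-1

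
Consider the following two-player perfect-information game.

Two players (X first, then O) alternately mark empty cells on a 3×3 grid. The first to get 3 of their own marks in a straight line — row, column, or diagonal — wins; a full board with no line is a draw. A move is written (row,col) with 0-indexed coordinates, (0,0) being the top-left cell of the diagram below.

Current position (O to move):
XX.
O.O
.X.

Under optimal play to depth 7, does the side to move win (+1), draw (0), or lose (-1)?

value(XX./O.O/.X., O) = +1

ply 1, O at XX./O.O/.X. | (0,2)=-1→XXO/O.O/.X.; (1,1)=+1→XX./OOO/.X.*; (2,0)=-1→XX./O.O/OX.; (2,2)=-1→XX./O.O/.XO
ply 2: XX./OOO/.X. is terminal -1 (X); from XX./O.O/.X. depth 7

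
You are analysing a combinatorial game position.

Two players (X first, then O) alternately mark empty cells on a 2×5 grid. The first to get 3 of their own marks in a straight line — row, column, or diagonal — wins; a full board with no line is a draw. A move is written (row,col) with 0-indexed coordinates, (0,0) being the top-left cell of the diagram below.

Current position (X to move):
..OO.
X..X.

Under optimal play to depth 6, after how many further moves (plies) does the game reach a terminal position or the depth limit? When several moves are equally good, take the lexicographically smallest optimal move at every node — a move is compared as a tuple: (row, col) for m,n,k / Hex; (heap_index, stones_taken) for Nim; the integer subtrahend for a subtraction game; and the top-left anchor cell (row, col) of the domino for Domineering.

PV length from [..OO./X..X.]: 2 plies

[..OO./X..X.] X move#1: (0,0):-1/X.OO./X..X.*, (0,1):-1/.XOO./X..X., (0,4):-1/..OOX/X..X., (1,1):-1/..OO./XX.X., (1,2):-1/..OO./X.XX., (1,4):-1/..OO./X..XX
[X.OO./X..X.] O move#2: (0,1):+1/XOOO./X..X.*, (0,4):+1/X.OOO/X..X., (1,1):+1/X.OO./XO.X., (1,2):+1/X.OO./X.OX., (1,4):+1/X.OO./X..XO
[XOOO./X..X.] end (terminal -1, X#3); searched ..OO./X..X. to 6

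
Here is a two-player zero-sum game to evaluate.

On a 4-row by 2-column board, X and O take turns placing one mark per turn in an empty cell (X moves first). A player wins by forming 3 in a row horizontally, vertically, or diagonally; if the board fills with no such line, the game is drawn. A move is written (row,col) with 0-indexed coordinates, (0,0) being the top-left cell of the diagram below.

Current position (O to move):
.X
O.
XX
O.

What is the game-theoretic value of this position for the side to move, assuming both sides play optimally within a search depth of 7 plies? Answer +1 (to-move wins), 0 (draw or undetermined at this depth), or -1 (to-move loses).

ply 1, O at .X/O./XX/O. | (0,0)=-1→OX/O./XX/O.; (1,1)=+0→.X/OO/XX/O.*; (3,1)=-1→.X/O./XX/OO
ply 2, X at .X/OO/XX/O. | (0,0)=+0→XX/OO/XX/O.*; (3,1)=+0→.X/OO/XX/OX
ply 3, O at XX/OO/XX/O. | (3,1)=+0→XX/OO/XX/OO*
ply 4: XX/OO/XX/OO is terminal +0 (X); from .X/O./XX/O. depth 7

value(.X/O./XX/O., O) = 0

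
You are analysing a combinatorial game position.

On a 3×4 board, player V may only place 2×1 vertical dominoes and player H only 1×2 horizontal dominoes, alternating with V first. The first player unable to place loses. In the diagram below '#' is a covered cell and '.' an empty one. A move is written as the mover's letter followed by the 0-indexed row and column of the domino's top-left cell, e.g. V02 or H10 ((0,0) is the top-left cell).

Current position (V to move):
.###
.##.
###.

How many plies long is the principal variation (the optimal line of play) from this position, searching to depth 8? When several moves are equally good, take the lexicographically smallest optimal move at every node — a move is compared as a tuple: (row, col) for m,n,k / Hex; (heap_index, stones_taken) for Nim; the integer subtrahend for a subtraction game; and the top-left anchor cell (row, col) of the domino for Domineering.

ply 1, V at .###/.##./###. | V00=+1→####/###./###.*; V13=+1→.###/.###/####
ply 2: ####/###./###. is terminal -1 (H); from .###/.##./###. depth 8

PV length from [.###/.##./###.]: 1 ply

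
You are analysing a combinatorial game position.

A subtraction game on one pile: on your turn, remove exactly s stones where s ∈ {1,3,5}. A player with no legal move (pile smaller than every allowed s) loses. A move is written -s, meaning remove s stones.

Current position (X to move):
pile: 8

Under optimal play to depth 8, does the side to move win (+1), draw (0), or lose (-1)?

ply 1, X at 8 | -1=-1→7*; -3=-1→5; -5=-1→3
ply 2, O at 7 | -1=+1→6*; -3=+1→4; -5=+1→2
ply 3, X at 6 | -1=-1→5*; -3=-1→3; -5=-1→1
ply 4, O at 5 | -1=+1→4*; -3=+1→2; -5=+1→0
ply 5, X at 4 | -1=-1→3*; -3=-1→1
ply 6, O at 3 | -1=+1→2*; -3=+1→0
ply 7, X at 2 | -1=-1→1*
ply 8, O at 1 | -1=+1→0*
ply 9: 0 is terminal -1 (X); from 8 depth 8

value(8, X) = -1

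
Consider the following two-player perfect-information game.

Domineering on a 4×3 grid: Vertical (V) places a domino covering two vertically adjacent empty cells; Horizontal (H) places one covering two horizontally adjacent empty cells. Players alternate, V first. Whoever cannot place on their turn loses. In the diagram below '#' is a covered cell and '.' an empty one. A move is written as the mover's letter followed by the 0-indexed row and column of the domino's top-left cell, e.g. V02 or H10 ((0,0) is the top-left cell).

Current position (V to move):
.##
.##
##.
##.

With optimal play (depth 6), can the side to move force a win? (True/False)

V winning at [.##/.##/##./##.]: True

[.##/.##/##./##.] V move#1: V00:+1/###/###/##./##.*, V22:+1/.##/.##/###/###
[###/###/##./##.] end (terminal -1, H#2); searched .##/.##/##./##. to 6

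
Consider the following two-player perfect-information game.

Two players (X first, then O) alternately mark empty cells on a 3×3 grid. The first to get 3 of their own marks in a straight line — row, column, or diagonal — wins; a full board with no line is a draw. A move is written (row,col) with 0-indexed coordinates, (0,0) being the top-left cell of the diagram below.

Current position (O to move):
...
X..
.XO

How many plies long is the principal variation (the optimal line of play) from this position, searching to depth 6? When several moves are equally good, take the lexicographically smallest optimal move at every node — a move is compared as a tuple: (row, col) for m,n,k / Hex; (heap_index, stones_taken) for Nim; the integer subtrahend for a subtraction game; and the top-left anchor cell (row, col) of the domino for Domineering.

PV length from [.../X../.XO]: 3 plies

ply 1, O at .../X../.XO | (0,0)=-1→O../X../.XO; (0,1)=+0→.O./X../.XO; (0,2)=+1→..O/X../.XO*; (1,1)=+0→.../XO./.XO; (1,2)=-1→.../X.O/.XO; (2,0)=-1→.../X../OXO
ply 2, X at ..O/X../.XO | (0,0)=-1→X.O/X../.XO*; (0,1)=-1→.XO/X../.XO; (1,1)=-1→..O/XX./.XO; (1,2)=-1→..O/X.X/.XO; (2,0)=-1→..O/X../XXO
ply 3, O at X.O/X../.XO | (0,1)=-1→XOO/X../.XO; (1,1)=-1→X.O/XO./.XO; (1,2)=+1→X.O/X.O/.XO*; (2,0)=+1→X.O/X../OXO
ply 4: X.O/X.O/.XO is terminal -1 (X); from .../X../.XO depth 6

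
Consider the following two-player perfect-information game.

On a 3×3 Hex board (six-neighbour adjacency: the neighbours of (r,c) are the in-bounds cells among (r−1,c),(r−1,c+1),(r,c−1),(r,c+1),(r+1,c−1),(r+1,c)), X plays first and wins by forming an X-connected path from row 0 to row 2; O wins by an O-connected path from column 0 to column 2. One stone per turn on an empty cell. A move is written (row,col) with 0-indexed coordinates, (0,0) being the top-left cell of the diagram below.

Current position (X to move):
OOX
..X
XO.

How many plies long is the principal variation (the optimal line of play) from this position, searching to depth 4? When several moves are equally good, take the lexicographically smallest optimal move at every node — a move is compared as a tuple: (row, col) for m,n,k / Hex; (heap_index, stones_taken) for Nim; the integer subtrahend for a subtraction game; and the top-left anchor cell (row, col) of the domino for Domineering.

PV length from [OOX/..X/XO.]: 3 plies

p1 X@[OOX/..X/XO.]: (1,0)[OOX/X.X/XO.]+1* (1,1)[OOX/.XX/XO.]+1 (2,2)[OOX/..X/XOX]+1
p2 O@[OOX/X.X/XO.]: (1,1)[OOX/XOX/XO.]-1* (2,2)[OOX/X.X/XOO]-1
p3 X@[OOX/XOX/XO.]: (2,2)[OOX/XOX/XOX]+1*
p4 O@[OOX/XOX/XOX] terminal -1; root [OOX/..X/XO.] d4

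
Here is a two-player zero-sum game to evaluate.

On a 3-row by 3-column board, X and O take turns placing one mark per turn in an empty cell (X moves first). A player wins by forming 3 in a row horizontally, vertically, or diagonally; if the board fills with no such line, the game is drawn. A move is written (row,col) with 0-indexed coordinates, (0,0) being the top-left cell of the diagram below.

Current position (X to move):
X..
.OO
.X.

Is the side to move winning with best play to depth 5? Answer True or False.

p1 X@[X../.OO/.X.]: (0,1)[XX./.OO/.X.]-1 (0,2)[X.X/.OO/.X.]-1 (1,0)[X../XOO/.X.]+0* (2,0)[X../.OO/XX.]-1 (2,2)[X../.OO/.XX]-1
p2 O@[X../XOO/.X.]: (0,1)[XO./XOO/.X.]-1 (0,2)[X.O/XOO/.X.]-1 (2,0)[X../XOO/OX.]+0* (2,2)[X../XOO/.XO]-1
p3 X@[X../XOO/OX.]: (0,1)[XX./XOO/OX.]-1 (0,2)[X.X/XOO/OX.]+0* (2,2)[X../XOO/OXX]-1
p4 O@[X.X/XOO/OX.]: (0,1)[XOX/XOO/OX.]+0* (2,2)[X.X/XOO/OXO]-1
p5 X@[XOX/XOO/OX.]: (2,2)[XOX/XOO/OXX]+0*
p6 O@[XOX/XOO/OXX] terminal +0; root [X../.OO/.X.] d5

X winning at [X../.OO/.X.]: False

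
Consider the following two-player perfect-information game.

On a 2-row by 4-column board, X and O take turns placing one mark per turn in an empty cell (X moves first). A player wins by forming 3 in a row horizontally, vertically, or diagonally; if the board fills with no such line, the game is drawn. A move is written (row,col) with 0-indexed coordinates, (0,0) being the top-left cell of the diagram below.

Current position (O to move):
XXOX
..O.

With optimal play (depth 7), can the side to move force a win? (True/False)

O winning at [XXOX/..O.]: True

p1 O@[XXOX/..O.]: (1,0)[XXOX/O.O.]+0 (1,1)[XXOX/.OO.]+1* (1,3)[XXOX/..OO]+0
p2 X@[XXOX/.OO.]: (1,0)[XXOX/XOO.]-1* (1,3)[XXOX/.OOX]-1
p3 O@[XXOX/XOO.]: (1,3)[XXOX/XOOO]+1*
p4 X@[XXOX/XOOO] terminal -1; root [XXOX/..O.] d7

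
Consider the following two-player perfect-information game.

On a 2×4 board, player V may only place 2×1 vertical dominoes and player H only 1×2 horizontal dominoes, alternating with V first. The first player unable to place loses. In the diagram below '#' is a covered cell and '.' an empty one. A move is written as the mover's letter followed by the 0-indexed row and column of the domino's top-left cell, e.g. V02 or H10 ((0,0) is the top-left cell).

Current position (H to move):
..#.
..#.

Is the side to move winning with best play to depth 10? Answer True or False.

H winning at [..#./..#.]: True

p1 H@[..#./..#.]: H00[###./..#.]+1* H10[..#./###.]+1
p2 V@[###./..#.]: V03[####/..##]-1*
p3 H@[####/..##]: H10[####/####]+1*
p4 V@[####/####] terminal -1; root [..#./..#.] d10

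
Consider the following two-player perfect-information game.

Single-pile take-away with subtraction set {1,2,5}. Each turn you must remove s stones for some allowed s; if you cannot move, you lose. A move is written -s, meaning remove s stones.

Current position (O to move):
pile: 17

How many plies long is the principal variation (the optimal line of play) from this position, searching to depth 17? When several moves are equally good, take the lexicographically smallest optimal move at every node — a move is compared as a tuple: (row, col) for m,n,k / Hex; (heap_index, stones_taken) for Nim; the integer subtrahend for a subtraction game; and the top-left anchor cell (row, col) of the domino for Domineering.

PV length from [17]: 11 plies

ply 1, O at 17 | -1=-1→16; -2=+1→15*; -5=+1→12
ply 2, X at 15 | -1=-1→14*; -2=-1→13; -5=-1→10
ply 3, O at 14 | -1=-1→13; -2=+1→12*; -5=+1→9
ply 4, X at 12 | -1=-1→11*; -2=-1→10; -5=-1→7
ply 5, O at 11 | -1=-1→10; -2=+1→9*; -5=+1→6
ply 6, X at 9 | -1=-1→8*; -2=-1→7; -5=-1→4
ply 7, O at 8 | -1=-1→7; -2=+1→6*; -5=+1→3
ply 8, X at 6 | -1=-1→5*; -2=-1→4; -5=-1→1
ply 9, O at 5 | -1=-1→4; -2=+1→3*; -5=+1→0
ply 10, X at 3 | -1=-1→2*; -2=-1→1
ply 11, O at 2 | -1=-1→1; -2=+1→0*
ply 12: 0 is terminal -1 (X); from 17 depth 17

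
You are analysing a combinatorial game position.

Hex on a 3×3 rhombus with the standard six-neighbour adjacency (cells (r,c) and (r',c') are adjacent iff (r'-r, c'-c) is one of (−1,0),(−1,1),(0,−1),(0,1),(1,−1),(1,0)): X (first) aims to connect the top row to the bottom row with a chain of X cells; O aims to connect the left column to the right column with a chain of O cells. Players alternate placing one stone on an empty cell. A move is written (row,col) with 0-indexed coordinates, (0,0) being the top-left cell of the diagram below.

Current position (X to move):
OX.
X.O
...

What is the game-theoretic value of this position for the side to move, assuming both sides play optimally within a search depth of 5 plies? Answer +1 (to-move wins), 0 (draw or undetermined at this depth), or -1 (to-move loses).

value(OX./X.O/..., X) = +1

p1 X@[OX./X.O/...]: (0,2)[OXX/X.O/...]-1 (1,1)[OX./XXO/...]+1* (2,0)[OX./X.O/X..]+1 (2,1)[OX./X.O/.X.]+1 (2,2)[OX./X.O/..X]-1
p2 O@[OX./XXO/...]: (0,2)[OXO/XXO/...]-1* (2,0)[OX./XXO/O..]-1 (2,1)[OX./XXO/.O.]-1 (2,2)[OX./XXO/..O]-1
p3 X@[OXO/XXO/...]: (2,0)[OXO/XXO/X..]+1* (2,1)[OXO/XXO/.X.]+1 (2,2)[OXO/XXO/..X]+1
p4 O@[OXO/XXO/X..] terminal -1; root [OX./X.O/...] d5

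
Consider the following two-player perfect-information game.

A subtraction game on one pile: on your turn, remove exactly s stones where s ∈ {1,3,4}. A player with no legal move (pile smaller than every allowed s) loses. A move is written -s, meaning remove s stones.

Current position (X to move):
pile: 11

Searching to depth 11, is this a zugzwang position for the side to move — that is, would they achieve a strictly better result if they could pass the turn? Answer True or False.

zugzwang(11, X) = False

p1 X@[11]: -1[10]-1 -3[8]-1 -4[7]+1*
p2 O@[7]: -1[6]-1* -3[4]-1 -4[3]-1
p3 X@[6]: -1[5]-1 -3[3]-1 -4[2]+1*
p4 O@[2]: -1[1]-1*
p5 X@[1]: -1[0]+1*
p6 O@[0] terminal -1; root [11] d11
suppose X passes — search the same position with O to move:
pass> p1 O@[11]: -1[10]-1 -3[8]-1 -4[7]+1*
pass> p2 X@[7]: -1[6]-1* -3[4]-1 -4[3]-1
pass> p3 O@[6]: -1[5]-1 -3[3]-1 -4[2]+1*
pass> p4 X@[2]: -1[1]-1*
pass> p5 O@[1]: -1[0]+1*
pass> p6 X@[0] terminal -1; root [11] d11
for X: play +1, pass -1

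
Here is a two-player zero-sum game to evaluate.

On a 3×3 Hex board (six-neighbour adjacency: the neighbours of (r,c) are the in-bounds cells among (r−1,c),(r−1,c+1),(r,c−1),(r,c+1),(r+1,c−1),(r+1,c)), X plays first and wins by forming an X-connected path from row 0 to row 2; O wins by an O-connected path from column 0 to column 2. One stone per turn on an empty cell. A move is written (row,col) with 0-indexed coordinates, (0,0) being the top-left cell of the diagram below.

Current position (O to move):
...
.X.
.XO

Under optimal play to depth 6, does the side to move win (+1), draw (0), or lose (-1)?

ply 1, O at .../.X./.XO | (0,0)=-1→O../.X./.XO*; (0,1)=-1→.O./.X./.XO; (0,2)=-1→..O/.X./.XO; (1,0)=-1→.../OX./.XO; (1,2)=-1→.../.XO/.XO; (2,0)=-1→.../.X./OXO
ply 2, X at O../.X./.XO | (0,1)=+1→OX./.X./.XO*; (0,2)=+1→O.X/.X./.XO; (1,0)=+1→O../XX./.XO; (1,2)=+1→O../.XX/.XO; (2,0)=+1→O../.X./XXO
ply 3: OX./.X./.XO is terminal -1 (O); from .../.X./.XO depth 6

value(.../.X./.XO, O) = -1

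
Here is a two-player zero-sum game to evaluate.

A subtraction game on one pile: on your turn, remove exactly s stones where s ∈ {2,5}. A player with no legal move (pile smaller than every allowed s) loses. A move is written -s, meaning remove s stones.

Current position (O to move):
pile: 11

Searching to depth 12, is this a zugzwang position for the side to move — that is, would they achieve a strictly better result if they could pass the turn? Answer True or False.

ply 1, O at 11 | -2=-1→9*; -5=-1→6
ply 2, X at 9 | -2=+1→7*; -5=+1→4
ply 3, O at 7 | -2=-1→5*; -5=-1→2
ply 4, X at 5 | -2=-1→3; -5=+1→0*
ply 5: 0 is terminal -1 (O); from 11 depth 12
pass branch (X moves first from the same position):
  | ply 1, X at 11 | -2=-1→9*; -5=-1→6
  | ply 2, O at 9 | -2=+1→7*; -5=+1→4
  | ply 3, X at 7 | -2=-1→5*; -5=-1→2
  | ply 4, O at 5 | -2=-1→3; -5=+1→0*
  | ply 5: 0 is terminal -1 (X); from 11 depth 12
O moving scores -1; O passing scores +1

zugzwang(11, O) = True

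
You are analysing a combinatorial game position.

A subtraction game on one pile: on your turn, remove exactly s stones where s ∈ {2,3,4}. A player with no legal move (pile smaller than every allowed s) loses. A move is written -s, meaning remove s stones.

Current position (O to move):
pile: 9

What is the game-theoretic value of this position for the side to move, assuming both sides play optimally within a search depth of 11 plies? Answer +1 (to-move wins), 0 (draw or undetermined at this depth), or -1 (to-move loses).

value(9, O) = +1

ply 1, O at 9 | -2=+1→7*; -3=+1→6; -4=-1→5
ply 2, X at 7 | -2=-1→5*; -3=-1→4; -4=-1→3
ply 3, O at 5 | -2=-1→3; -3=-1→2; -4=+1→1*
ply 4: 1 is terminal -1 (X); from 9 depth 11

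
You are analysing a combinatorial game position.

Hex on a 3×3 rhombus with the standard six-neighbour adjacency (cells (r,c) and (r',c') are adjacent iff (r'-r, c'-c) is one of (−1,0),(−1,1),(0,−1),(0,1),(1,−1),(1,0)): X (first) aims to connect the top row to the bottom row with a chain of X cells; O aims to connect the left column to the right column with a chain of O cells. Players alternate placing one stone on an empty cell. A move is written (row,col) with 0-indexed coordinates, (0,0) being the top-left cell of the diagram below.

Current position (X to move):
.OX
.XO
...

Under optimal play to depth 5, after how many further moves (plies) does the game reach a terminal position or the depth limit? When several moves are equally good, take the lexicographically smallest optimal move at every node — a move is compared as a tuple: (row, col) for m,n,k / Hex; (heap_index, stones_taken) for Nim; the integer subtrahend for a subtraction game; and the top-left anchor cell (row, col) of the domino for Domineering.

PV length from [.OX/.XO/...]: 3 plies

p1 X@[.OX/.XO/...]: (0,0)[XOX/.XO/...]+1* (1,0)[.OX/XXO/...]+1 (2,0)[.OX/.XO/X..]+1 (2,1)[.OX/.XO/.X.]+1 (2,2)[.OX/.XO/..X]+1
p2 O@[XOX/.XO/...]: (1,0)[XOX/OXO/...]-1* (2,0)[XOX/.XO/O..]-1 (2,1)[XOX/.XO/.O.]-1 (2,2)[XOX/.XO/..O]-1
p3 X@[XOX/OXO/...]: (2,0)[XOX/OXO/X..]+1* (2,1)[XOX/OXO/.X.]+1 (2,2)[XOX/OXO/..X]+1
p4 O@[XOX/OXO/X..] terminal -1; root [.OX/.XO/...] d5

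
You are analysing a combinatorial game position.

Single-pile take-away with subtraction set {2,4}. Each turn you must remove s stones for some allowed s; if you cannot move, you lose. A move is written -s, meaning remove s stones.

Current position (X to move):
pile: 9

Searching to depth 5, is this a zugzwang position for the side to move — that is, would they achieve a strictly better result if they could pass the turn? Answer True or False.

ply 1, X at 9 | -2=+1→7*; -4=-1→5
ply 2, O at 7 | -2=-1→5*; -4=-1→3
ply 3, X at 5 | -2=-1→3; -4=+1→1*
ply 4: 1 is terminal -1 (O); from 9 depth 5
suppose X passes — search the same position with O to move:
pass> ply 1, O at 9 | -2=+1→7*; -4=-1→5
pass> ply 2, X at 7 | -2=-1→5*; -4=-1→3
pass> ply 3, O at 5 | -2=-1→3; -4=+1→1*
pass> ply 4: 1 is terminal -1 (X); from 9 depth 5
for X: play +1, pass -1

zugzwang(9, X) = False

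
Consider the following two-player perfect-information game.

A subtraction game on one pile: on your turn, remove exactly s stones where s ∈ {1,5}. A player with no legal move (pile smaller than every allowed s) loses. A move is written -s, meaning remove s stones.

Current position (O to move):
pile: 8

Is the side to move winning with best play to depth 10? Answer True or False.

[8] O move#1: -1:-1/7*, -5:-1/3
[7] X move#2: -1:+1/6*, -5:+1/2
[6] O move#3: -1:-1/5*, -5:-1/1
[5] X move#4: -1:+1/4*, -5:+1/0
[4] O move#5: -1:-1/3*
[3] X move#6: -1:+1/2*
[2] O move#7: -1:-1/1*
[1] X move#8: -1:+1/0*
[0] end (terminal -1, O#9); searched 8 to 10

O winning at [8]: False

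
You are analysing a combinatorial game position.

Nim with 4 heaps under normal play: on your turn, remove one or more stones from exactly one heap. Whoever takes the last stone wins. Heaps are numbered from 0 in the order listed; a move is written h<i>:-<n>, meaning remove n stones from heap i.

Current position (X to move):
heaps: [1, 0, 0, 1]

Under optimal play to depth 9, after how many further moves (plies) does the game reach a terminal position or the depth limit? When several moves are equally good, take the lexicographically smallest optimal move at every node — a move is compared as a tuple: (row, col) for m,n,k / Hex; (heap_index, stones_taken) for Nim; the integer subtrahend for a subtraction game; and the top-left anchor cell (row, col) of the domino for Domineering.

[(1,0,0,1)] X move#1: h0:-1:-1/(0,0,0,1)*, h3:-1:-1/(1,0,0,0)
[(0,0,0,1)] O move#2: h3:-1:+1/(0,0,0,0)*
[(0,0,0,0)] end (terminal -1, X#3); searched (1,0,0,1) to 9

PV length from [(1,0,0,1)]: 2 plies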